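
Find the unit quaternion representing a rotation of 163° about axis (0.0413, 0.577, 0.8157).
0.1478 + 0.0408i + 0.5707j + 0.8067k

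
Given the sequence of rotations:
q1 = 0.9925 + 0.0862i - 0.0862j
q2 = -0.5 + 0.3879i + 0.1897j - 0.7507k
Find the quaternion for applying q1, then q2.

q2 · q1 = -0.5133 + 0.2772i + 0.1667j - 0.7949k
-0.5133 + 0.2772i + 0.1667j - 0.7949k


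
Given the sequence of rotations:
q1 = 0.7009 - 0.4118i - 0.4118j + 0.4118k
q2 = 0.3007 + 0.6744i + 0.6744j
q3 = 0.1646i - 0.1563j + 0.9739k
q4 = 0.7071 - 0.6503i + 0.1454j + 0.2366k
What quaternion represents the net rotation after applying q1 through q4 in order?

q2 · q1 = 0.7662 + 0.6266i + 0.0711j + 0.1238k
q3 · q2 · q1 = -0.2126 + 0.0375i + 0.4701j + 0.8558k
q4 · q3 · q2 · q1 = -0.3968 + 0.178i + 0.8669j + 0.2437k
-0.3968 + 0.178i + 0.8669j + 0.2437k


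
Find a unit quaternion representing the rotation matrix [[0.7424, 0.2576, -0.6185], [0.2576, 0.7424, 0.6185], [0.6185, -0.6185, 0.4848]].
0.8616 - 0.3589i - 0.3589j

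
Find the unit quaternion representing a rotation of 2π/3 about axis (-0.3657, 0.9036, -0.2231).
0.5 - 0.3167i + 0.7825j - 0.1932k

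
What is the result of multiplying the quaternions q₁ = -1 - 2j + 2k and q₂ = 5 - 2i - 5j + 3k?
-21 + 6i - 9j + 3k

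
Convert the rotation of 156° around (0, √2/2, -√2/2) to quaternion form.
0.2079 + 0.6917j - 0.6917k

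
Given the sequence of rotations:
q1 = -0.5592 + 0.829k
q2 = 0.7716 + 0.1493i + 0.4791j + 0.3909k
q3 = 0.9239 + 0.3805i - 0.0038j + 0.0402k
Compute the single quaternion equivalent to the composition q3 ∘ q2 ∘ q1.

q2 · q1 = -0.7555 + 0.3137i - 0.3917j + 0.4211k
q3 · q2 · q1 = -0.8358 + 0.0165i - 0.5066j + 0.2108k
-0.8358 + 0.0165i - 0.5066j + 0.2108k


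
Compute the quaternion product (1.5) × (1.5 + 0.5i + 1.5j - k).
2.25 + 0.75i + 2.25j - 1.5k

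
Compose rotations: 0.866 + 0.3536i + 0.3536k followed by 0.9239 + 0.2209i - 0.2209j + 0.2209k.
0.6439 + 0.4399i - 0.1913j + 0.5961k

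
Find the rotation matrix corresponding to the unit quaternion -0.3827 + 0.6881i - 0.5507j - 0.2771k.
[[0.2399, -0.97, 0.0402], [-0.5458, -0.1005, 0.8319], [-0.8029, -0.2215, -0.5535]]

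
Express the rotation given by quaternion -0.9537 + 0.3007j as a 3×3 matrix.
[[0.8192, 0, -0.5736], [0, 1, 0], [0.5736, 0, 0.8192]]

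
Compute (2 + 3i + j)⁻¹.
0.1429 - 0.2143i - 0.0714j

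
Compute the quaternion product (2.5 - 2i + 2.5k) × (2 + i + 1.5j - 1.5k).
10.75 - 5.25i + 3.25j - 1.75k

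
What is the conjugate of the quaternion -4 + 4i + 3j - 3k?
-4 - 4i - 3j + 3k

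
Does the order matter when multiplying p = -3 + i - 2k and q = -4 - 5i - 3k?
Yes: pq = 11 + 11i + 13j + 17k ≠ 11 + 11i - 13j + 17k = qp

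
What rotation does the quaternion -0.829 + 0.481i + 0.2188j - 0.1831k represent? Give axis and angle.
axis = (0.8601, 0.3912, -0.3274), θ = 292°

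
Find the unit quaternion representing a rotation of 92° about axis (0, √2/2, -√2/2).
0.6947 + 0.5087j - 0.5087k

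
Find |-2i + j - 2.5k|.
3.354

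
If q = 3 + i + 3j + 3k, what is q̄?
3 - i - 3j - 3k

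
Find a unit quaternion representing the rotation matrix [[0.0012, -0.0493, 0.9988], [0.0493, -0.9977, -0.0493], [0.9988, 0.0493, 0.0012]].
0.0349 + 0.7067i + 0.7067k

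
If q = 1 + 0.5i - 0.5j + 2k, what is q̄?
1 - 0.5i + 0.5j - 2k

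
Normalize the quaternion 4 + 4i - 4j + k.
0.5714 + 0.5714i - 0.5714j + 0.1429k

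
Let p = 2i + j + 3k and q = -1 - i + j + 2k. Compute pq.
-5 - 3i - 8j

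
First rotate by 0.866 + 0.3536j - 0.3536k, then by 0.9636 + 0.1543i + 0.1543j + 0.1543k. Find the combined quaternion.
0.8345 + 0.0245i + 0.5289j - 0.1525k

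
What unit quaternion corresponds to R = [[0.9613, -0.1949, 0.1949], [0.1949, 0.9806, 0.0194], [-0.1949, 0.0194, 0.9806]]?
0.9903 + 0.0984j + 0.0984k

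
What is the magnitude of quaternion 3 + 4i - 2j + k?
√30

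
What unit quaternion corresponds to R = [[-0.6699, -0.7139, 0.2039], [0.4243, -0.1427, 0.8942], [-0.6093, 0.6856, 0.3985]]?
0.3827 - 0.1363i + 0.5312j + 0.7435k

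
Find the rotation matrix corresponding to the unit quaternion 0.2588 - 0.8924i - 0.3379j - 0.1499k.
[[0.7267, 0.6807, 0.0926], [0.5255, -0.6377, 0.5632], [0.4424, -0.3606, -0.8211]]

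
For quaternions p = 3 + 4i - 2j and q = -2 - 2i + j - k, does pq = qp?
No: pq = 4 - 12i + 11j - 3k ≠ 4 - 16i + 3j - 3k = qp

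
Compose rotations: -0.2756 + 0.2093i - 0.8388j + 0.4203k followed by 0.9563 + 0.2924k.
-0.3865 + 0.4454i - 0.7409j + 0.3213k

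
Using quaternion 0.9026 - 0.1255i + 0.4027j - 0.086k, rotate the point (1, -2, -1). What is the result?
(-0.196, -2.321, -0.758)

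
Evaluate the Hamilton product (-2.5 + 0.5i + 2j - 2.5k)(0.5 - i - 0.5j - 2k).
-4.75 - 2.5i + 5.75j + 5.5k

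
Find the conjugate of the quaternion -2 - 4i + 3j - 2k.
-2 + 4i - 3j + 2k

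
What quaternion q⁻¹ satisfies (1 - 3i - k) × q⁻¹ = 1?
0.0909 + 0.2727i + 0.0909k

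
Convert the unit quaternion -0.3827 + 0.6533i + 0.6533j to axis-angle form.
axis = (√2/2, √2/2, 0), θ = 5π/4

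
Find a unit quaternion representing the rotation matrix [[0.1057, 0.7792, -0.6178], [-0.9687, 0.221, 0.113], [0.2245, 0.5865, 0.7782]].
0.7254 + 0.1632i - 0.2903j - 0.6024k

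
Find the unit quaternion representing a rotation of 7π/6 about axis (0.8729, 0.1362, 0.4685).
-0.2588 + 0.8432i + 0.1316j + 0.4525k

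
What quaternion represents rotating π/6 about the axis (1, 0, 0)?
0.9659 + 0.2588i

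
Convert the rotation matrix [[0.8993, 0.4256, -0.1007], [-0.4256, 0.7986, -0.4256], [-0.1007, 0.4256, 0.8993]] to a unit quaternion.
0.9483 + 0.2244i - 0.2244k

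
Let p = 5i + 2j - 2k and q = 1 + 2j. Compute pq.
-4 + 9i + 2j + 8k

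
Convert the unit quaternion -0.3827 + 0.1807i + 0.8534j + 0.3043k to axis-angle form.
axis = (0.1956, 0.9237, 0.3294), θ = 5π/4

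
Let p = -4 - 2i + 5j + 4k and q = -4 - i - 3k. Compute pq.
26 - 3i - 30j + k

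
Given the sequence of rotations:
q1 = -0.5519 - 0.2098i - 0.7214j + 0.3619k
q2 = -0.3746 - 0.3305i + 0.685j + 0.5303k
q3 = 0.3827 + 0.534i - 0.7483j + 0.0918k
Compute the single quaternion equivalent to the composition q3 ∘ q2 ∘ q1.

q2 · q1 = 0.4396 + 0.8915i - 0.0995j - 0.0461k
q3 · q2 · q1 = -0.378 + 0.6196i - 0.2606j + 0.6367k
-0.378 + 0.6196i - 0.2606j + 0.6367k


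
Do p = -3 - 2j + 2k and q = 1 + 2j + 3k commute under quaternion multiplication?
No: pq = -5 - 10i - 8j - 7k ≠ -5 + 10i - 8j - 7k = qp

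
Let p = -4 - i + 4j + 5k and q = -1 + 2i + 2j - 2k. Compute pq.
8 - 25i - 4j - 7k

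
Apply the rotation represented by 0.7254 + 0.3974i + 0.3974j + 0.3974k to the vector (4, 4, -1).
(-0.462, 5.303, 2.159)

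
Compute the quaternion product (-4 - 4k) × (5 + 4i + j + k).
-16 - 12i - 20j - 24k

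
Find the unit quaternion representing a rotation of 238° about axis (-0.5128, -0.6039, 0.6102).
-0.4848 - 0.4485i - 0.5282j + 0.5337k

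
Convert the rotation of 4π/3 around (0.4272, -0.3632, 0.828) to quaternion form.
-0.5 + 0.37i - 0.3145j + 0.7171k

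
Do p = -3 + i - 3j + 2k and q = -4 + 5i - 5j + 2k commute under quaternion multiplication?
No: pq = -12 - 15i + 35j - 4k ≠ -12 - 23i + 19j - 24k = qp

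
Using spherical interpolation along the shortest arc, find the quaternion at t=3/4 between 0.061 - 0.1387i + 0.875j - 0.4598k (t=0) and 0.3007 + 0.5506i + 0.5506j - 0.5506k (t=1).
0.2545 + 0.3962i + 0.679j - 0.5632k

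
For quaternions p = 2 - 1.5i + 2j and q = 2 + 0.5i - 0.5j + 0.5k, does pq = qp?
No: pq = 5.75 - i + 3.75j + 0.75k ≠ 5.75 - 3i + 2.25j + 1.25k = qp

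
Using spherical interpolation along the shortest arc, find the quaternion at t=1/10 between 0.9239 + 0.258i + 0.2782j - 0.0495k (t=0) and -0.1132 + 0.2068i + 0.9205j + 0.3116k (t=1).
0.8747 + 0.2777i + 0.3972j - 0.0041k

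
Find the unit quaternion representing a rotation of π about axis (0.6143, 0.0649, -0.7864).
0.6143i + 0.0649j - 0.7864k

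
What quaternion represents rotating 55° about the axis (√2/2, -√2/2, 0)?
0.887 + 0.3265i - 0.3265j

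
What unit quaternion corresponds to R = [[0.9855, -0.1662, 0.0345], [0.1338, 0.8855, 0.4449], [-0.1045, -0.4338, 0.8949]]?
0.9703 - 0.2264i + 0.0358j + 0.0773k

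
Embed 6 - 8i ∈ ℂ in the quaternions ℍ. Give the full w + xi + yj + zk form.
6 - 8i + 0j + 0k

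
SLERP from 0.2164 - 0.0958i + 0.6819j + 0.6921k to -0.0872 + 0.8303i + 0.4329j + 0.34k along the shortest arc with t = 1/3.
0.1281 + 0.2646i + 0.6907j + 0.6607k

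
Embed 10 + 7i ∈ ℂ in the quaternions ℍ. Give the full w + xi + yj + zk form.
10 + 7i + 0j + 0k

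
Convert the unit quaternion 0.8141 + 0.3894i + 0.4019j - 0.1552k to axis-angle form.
axis = (0.6705, 0.6921, -0.2673), θ = 71°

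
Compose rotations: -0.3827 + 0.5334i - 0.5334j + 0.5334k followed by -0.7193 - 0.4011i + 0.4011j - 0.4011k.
0.9171 - 0.2302i + 0.2302j - 0.2302k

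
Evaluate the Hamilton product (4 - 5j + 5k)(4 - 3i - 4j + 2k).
-14 - 2i - 51j + 13k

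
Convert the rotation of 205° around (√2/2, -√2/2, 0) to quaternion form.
-0.2164 + 0.6903i - 0.6903j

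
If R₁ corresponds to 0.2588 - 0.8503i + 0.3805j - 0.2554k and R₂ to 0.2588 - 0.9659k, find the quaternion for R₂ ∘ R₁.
-0.1797 + 0.1475i + 0.9198j - 0.3161k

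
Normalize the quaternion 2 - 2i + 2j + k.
0.5547 - 0.5547i + 0.5547j + 0.2774k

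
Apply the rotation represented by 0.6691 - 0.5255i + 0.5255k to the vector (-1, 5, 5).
(-6.725, 2.29, -0.725)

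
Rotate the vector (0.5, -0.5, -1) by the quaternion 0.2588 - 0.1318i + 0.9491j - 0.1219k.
(-0.845, -0.461, 0.757)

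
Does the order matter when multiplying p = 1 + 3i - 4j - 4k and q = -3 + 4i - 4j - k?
Yes: pq = -35 - 17i - 5j + 15k ≠ -35 + 7i + 21j + 7k = qp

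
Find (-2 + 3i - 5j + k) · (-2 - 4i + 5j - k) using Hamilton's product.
42 + 2i - j - 5k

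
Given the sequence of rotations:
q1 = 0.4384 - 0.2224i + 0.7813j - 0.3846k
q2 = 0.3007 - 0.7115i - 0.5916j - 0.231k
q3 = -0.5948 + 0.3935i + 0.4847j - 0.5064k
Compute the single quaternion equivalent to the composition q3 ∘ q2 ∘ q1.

q2 · q1 = 0.347 + 0.0292i - 0.2467j - 0.9044k
q3 · q2 · q1 = -0.5563 - 0.4441i + 0.656j + 0.251k
-0.5563 - 0.4441i + 0.656j + 0.251k


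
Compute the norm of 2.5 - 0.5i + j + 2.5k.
3.708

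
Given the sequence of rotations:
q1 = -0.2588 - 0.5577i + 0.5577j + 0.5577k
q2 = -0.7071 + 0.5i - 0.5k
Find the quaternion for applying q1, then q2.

q2 · q1 = 0.7407 + 0.5438i - 0.3943j + 0.0139k
0.7407 + 0.5438i - 0.3943j + 0.0139k


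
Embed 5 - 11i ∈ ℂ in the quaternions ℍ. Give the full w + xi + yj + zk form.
5 - 11i + 0j + 0k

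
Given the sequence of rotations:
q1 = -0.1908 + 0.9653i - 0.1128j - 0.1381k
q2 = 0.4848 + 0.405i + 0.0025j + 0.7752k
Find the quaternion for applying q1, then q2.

q2 · q1 = -0.3761 + 0.4778i + 0.7491j - 0.263k
-0.3761 + 0.4778i + 0.7491j - 0.263k


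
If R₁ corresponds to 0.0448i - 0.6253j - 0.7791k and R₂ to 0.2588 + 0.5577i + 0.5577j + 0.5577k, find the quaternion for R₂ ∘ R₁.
0.7582 - 0.0742i + 0.2977j - 0.5753k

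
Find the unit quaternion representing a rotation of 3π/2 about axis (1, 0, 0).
-0.7071 + 0.7071i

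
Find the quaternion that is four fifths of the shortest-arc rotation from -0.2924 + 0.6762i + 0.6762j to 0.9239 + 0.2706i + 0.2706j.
0.7727 + 0.4488i + 0.4488j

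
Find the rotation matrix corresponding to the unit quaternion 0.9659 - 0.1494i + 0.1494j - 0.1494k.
[[0.9107, 0.244, 0.3333], [-0.3333, 0.9107, 0.244], [-0.244, -0.3333, 0.9107]]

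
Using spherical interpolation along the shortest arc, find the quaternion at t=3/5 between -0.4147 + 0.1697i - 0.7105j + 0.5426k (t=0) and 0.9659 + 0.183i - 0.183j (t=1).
-0.9284 - 0.0463i - 0.2361j + 0.2833k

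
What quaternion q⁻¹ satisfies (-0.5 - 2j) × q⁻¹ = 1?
-0.1176 + 0.4706j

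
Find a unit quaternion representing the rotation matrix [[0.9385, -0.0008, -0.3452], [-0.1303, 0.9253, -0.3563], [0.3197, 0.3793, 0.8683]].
0.9659 + 0.1904i - 0.1721j - 0.0335k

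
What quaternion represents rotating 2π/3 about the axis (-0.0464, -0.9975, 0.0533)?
0.5 - 0.0402i - 0.8639j + 0.0462k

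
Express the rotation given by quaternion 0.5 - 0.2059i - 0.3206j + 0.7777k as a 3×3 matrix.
[[-0.4152, -0.6457, -0.6409], [0.9097, -0.2944, -0.2928], [0.0003, -0.7046, 0.7096]]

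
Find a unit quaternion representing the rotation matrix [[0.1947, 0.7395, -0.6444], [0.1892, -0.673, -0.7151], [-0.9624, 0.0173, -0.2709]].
0.2504 + 0.7312i + 0.3175j - 0.5494k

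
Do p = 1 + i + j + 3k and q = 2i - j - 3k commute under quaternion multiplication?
No: pq = 8 + 2i + 8j - 6k ≠ 8 + 2i - 10j = qp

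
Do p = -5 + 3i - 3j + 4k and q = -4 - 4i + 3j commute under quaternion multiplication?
No: pq = 41 - 4i - 19j - 19k ≠ 41 + 20i + 13j - 13k = qp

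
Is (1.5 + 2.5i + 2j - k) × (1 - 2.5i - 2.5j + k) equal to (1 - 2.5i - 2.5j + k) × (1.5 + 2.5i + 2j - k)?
No: pq = 13.75 - 1.75i - 1.75j - 0.75k ≠ 13.75 - 0.75i - 1.75j + 1.75k = qp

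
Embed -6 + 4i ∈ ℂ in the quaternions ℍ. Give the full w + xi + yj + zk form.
-6 + 4i + 0j + 0k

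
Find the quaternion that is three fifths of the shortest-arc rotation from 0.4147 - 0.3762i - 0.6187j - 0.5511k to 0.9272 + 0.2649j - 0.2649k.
0.8602 - 0.1861i - 0.1189j - 0.4597k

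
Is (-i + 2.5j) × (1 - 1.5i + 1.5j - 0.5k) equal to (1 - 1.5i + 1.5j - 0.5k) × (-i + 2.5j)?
No: pq = -5.25 - 2.25i + 2j + 2.25k ≠ -5.25 + 0.25i + 3j - 2.25k = qp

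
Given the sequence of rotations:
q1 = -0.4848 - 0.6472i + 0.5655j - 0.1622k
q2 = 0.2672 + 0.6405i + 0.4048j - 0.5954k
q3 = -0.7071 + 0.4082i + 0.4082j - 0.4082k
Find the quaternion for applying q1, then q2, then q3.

q2 · q1 = -0.0405 - 0.2124i + 0.4441j + 0.8695k
q3 · q2 · q1 = 0.289 + 0.6699i - 0.5988j - 0.3303k
0.289 + 0.6699i - 0.5988j - 0.3303k


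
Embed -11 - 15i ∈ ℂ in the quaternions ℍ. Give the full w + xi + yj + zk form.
-11 - 15i + 0j + 0k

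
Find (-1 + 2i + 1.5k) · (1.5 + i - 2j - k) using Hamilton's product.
-2 + 5i + 5.5j - 0.75k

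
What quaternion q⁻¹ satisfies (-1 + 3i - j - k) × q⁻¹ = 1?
-0.0833 - 0.25i + 0.0833j + 0.0833k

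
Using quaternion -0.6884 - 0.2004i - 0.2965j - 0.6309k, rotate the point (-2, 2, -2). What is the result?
(-2.878, -1.924, 0.123)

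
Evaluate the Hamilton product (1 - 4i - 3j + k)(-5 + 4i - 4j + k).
-2 + 25i + 19j + 24k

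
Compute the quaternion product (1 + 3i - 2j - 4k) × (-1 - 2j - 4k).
-21 - 3i + 12j - 6k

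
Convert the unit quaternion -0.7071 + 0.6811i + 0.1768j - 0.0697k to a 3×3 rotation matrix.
[[0.9278, 0.1423, -0.345], [0.3394, 0.0625, 0.9386], [0.1551, -0.9879, 0.0097]]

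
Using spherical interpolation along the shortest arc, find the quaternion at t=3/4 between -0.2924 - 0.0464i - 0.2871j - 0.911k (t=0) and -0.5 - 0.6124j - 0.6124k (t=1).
-0.4578 - 0.0121i - 0.5423j - 0.7044k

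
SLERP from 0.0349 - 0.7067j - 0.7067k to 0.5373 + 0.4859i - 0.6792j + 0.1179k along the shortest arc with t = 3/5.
0.3908 + 0.3381i - 0.8154j - 0.2607k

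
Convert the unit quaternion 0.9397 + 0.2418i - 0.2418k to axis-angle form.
axis = (√2/2, 0, -√2/2), θ = 40°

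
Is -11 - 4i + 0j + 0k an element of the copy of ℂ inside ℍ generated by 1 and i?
Yes. The quaternion -11 - 4i has j- and k-coefficients y = z = 0, so it lies in the complex subalgebra spanned by 1 and i.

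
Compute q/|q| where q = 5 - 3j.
0.8575 - 0.5145j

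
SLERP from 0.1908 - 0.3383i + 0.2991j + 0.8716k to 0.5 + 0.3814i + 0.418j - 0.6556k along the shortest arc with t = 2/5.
-0.1063 - 0.4114i + 0.0064j + 0.9052k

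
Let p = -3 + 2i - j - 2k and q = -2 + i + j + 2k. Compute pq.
9 - 7i - 7j + k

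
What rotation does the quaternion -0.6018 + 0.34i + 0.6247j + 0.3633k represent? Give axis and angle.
axis = (0.4257, 0.7822, 0.4549), θ = 254°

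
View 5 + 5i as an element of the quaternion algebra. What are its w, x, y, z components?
5 + 5i + 0j + 0k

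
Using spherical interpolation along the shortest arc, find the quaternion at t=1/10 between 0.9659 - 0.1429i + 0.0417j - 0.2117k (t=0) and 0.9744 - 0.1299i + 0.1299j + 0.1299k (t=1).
0.9723 - 0.1424i + 0.0509j - 0.178k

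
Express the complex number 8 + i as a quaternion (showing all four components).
8 + i + 0j + 0k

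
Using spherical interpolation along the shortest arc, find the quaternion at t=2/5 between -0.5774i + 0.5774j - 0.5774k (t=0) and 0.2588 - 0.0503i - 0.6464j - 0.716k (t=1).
0.1466 - 0.4822i + 0.0875j - 0.8593k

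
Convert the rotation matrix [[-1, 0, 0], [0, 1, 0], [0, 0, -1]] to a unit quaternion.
j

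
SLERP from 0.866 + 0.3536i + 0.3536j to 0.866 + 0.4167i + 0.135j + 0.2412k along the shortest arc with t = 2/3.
0.8768 + 0.4005i + 0.2108j + 0.1625k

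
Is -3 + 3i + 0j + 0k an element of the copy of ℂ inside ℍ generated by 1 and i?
Yes. The quaternion -3 + 3i has j- and k-coefficients y = z = 0, so it lies in the complex subalgebra spanned by 1 and i.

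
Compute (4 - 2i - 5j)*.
4 + 2i + 5j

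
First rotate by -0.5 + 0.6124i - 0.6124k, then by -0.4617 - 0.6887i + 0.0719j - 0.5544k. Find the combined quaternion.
0.3131 + 0.0176i - 0.7972j + 0.5159k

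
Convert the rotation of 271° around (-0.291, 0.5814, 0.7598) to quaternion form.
-0.7133 - 0.204i + 0.4075j + 0.5326k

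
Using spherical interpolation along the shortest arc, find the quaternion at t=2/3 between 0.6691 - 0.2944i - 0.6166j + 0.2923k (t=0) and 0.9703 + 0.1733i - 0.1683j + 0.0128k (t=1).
0.9313 + 0.0148i - 0.3448j + 0.1161k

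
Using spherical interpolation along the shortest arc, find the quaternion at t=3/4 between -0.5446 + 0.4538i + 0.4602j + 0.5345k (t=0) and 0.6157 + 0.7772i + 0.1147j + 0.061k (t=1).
0.3555 + 0.8603i + 0.2688j + 0.2475k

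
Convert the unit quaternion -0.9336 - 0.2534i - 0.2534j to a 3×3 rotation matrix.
[[0.8716, 0.1284, 0.4731], [0.1284, 0.8716, -0.4731], [-0.4731, 0.4731, 0.7432]]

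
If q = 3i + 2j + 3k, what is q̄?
-3i - 2j - 3k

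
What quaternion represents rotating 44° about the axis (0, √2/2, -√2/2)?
0.9272 + 0.2649j - 0.2649k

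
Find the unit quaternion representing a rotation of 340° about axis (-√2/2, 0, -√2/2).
-0.9848 - 0.1228i - 0.1228k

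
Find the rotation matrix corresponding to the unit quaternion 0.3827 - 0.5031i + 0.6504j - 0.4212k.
[[-0.2009, -0.332, 0.9216], [-0.9768, 0.139, -0.1628], [-0.074, -0.933, -0.3523]]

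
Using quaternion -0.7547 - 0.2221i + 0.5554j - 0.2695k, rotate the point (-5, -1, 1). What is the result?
(-1.254, -2.191, -4.542)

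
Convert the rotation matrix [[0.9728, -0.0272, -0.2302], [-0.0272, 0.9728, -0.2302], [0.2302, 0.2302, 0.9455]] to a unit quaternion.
0.9863 + 0.1167i - 0.1167j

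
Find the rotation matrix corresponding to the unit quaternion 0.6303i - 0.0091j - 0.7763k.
[[-0.2054, -0.0115, -0.9786], [-0.0115, -0.9998, 0.0141], [-0.9786, 0.0141, 0.2053]]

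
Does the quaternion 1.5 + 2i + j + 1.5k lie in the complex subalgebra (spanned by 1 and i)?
No. The quaternion 1.5 + 2i + j + 1.5k has j-coefficient y = 1 and k-coefficient z = 1.5, not both zero, so it does not lie in the complex subalgebra spanned by 1 and i.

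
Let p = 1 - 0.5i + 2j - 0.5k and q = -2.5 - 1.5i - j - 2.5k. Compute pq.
-2.5 - 5.75i - 6.5j + 2.25k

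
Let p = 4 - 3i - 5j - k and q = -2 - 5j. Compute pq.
-33 + i - 10j + 17k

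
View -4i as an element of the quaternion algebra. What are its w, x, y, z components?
0 - 4i + 0j + 0k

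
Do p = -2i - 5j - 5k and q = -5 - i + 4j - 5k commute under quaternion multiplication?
No: pq = -7 + 55i + 20j + 12k ≠ -7 - 35i + 30j + 38k = qp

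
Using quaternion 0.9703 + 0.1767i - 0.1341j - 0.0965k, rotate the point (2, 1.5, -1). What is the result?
(2.395, 1.226, 0.104)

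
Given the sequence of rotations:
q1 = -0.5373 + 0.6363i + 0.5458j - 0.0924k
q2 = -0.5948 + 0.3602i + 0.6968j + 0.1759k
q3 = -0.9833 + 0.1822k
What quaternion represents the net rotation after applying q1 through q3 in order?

q2 · q1 = -0.2737 - 0.7324i - 0.5538j - 0.2863k
q3 · q2 · q1 = 0.3213 + 0.8211i + 0.4111j + 0.2317k
0.3213 + 0.8211i + 0.4111j + 0.2317k


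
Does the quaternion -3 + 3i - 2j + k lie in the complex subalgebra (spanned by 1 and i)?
No. The quaternion -3 + 3i - 2j + k has j-coefficient y = -2 and k-coefficient z = 1, not both zero, so it does not lie in the complex subalgebra spanned by 1 and i.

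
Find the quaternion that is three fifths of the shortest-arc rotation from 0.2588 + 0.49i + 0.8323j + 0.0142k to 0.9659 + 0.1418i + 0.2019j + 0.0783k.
0.7798 + 0.3277i + 0.53j + 0.06k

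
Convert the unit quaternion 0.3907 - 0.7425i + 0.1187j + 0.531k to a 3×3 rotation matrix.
[[0.4079, -0.5912, -0.6958], [0.2387, -0.6665, 0.7062], [-0.8813, -0.4541, -0.1308]]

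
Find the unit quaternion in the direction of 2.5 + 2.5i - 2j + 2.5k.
0.5241 + 0.5241i - 0.4193j + 0.5241k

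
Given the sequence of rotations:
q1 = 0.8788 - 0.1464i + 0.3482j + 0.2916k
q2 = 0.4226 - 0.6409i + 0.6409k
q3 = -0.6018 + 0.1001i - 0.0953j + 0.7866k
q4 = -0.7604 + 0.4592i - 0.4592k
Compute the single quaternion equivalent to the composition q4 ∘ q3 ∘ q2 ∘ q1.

q2 · q1 = 0.0907 - 0.8483i + 0.2402j + 0.4633k
q3 · q2 · q1 = -0.3112 + 0.2865i - 0.8668j - 0.2643k
q4 · q3 · q2 · q1 = -0.0163 - 0.7588i + 0.6489j - 0.0542k
-0.0163 - 0.7588i + 0.6489j - 0.0542k


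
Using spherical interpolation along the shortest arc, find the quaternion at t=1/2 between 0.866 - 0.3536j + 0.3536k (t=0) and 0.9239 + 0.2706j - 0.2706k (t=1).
0.9979 - 0.0463j + 0.0463k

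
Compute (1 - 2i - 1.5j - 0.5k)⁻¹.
0.1333 + 0.2667i + 0.2j + 0.0667k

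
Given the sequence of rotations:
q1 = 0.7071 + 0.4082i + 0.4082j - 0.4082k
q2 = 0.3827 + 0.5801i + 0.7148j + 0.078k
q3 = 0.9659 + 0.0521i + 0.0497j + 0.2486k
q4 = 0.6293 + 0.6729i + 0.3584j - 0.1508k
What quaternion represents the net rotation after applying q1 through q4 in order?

q2 · q1 = -0.2261 + 0.2428i + 0.9303j - 0.156k
q3 · q2 · q1 = -0.2385 - 0.0163i + 0.9558j - 0.1705k
q4 · q3 · q2 · q1 = -0.5074 - 0.0877i + 0.6332j + 0.5777k
-0.5074 - 0.0877i + 0.6332j + 0.5777k


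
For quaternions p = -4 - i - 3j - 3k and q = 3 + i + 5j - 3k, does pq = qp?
No: pq = -5 + 17i - 35j + k ≠ -5 - 31i - 23j + 5k = qp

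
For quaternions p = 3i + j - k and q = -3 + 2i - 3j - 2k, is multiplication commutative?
No: pq = -5 - 14i + j - 8k ≠ -5 - 4i - 7j + 14k = qp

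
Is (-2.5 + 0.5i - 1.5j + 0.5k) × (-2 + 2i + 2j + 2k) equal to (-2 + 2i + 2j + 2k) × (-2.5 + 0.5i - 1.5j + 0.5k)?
No: pq = 6 - 10i - 2j - 2k ≠ 6 - 2i - 2j - 10k = qp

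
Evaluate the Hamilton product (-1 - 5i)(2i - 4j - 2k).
10 - 2i - 6j + 22k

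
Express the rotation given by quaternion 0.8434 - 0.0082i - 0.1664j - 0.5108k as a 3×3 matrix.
[[0.4228, 0.8643, -0.2723], [-0.8589, 0.478, 0.1838], [0.2891, 0.1562, 0.9445]]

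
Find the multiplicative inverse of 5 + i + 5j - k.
0.0962 - 0.0192i - 0.0962j + 0.0192k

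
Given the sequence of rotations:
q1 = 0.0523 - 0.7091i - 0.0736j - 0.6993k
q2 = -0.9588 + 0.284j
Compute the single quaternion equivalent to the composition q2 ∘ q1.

q2 · q1 = -0.0292 + 0.4813i + 0.0854j + 0.8719k
-0.0292 + 0.4813i + 0.0854j + 0.8719k


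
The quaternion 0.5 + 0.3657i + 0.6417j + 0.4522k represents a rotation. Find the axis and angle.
axis = (0.4223, 0.741, 0.5222), θ = 2π/3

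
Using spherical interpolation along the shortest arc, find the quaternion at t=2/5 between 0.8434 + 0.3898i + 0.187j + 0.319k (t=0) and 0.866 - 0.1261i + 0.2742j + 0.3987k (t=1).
0.8828 + 0.1887i + 0.23j + 0.3635k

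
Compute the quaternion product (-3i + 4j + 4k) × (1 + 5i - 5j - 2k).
43 + 9i + 18j - k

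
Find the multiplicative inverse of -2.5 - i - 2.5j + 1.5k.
-0.1587 + 0.0635i + 0.1587j - 0.0952k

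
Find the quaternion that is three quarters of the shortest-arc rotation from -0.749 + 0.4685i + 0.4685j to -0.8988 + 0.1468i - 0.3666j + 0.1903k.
-0.9415 + 0.2544i - 0.1591j + 0.1533k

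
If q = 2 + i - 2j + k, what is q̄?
2 - i + 2j - k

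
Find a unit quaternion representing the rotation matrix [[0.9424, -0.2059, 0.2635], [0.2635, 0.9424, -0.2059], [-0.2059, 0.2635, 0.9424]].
0.9782 + 0.12i + 0.12j + 0.12k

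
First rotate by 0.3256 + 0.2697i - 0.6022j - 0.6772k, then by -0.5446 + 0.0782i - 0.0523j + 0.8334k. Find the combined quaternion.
0.3345 + 0.4159i + 0.5887j + 0.6072k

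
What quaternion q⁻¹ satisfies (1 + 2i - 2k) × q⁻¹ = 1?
0.1111 - 0.2222i + 0.2222k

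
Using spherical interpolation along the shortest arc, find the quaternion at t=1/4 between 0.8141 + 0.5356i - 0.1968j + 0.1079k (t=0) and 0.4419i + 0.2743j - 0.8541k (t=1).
0.7322 + 0.6422i - 0.0774j - 0.2131k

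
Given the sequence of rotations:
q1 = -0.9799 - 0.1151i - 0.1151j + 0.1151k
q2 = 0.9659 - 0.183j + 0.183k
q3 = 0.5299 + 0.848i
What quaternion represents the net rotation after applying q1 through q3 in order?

q2 · q1 = -0.9886 - 0.1112i + 0.0471j - 0.0892k
q3 · q2 · q1 = -0.4296 - 0.8973i + 0.1006j - 0.0073k
-0.4296 - 0.8973i + 0.1006j - 0.0073k


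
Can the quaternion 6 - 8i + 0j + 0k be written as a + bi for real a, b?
Yes. The quaternion 6 - 8i has j- and k-coefficients y = z = 0, so it lies in the complex subalgebra spanned by 1 and i.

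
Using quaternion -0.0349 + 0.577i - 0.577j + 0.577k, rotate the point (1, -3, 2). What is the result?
(2.957, -0.962, 2.081)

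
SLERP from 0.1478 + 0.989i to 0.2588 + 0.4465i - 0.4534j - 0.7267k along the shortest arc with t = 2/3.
0.2519 + 0.7268i - 0.3382j - 0.5421k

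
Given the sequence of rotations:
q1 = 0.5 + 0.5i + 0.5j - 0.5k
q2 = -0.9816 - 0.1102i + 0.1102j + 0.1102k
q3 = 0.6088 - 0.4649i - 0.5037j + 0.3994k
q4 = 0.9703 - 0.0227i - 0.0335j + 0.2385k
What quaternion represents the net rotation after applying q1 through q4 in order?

q2 · q1 = -0.4357 - 0.6561i - 0.4357j + 0.4357k
q3 · q2 · q1 = -0.9638 - 0.2423i - 0.1053j - 0.0367k
q4 · q3 · q2 · q1 = -0.9354 - 0.1869i - 0.1285j - 0.2712k
-0.9354 - 0.1869i - 0.1285j - 0.2712k


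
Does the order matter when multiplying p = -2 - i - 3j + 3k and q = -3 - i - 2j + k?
Yes: pq = -4 + 8i + 11j - 12k ≠ -4 + 2i + 15j - 10k = qp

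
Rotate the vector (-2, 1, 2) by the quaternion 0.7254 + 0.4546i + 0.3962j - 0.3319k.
(0.456, -1.236, 2.695)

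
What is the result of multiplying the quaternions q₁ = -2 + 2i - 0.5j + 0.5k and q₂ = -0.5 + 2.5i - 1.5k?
-3.25 - 5.25i + 4.5j + 4k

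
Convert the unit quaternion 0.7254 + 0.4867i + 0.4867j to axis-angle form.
axis = (√2/2, √2/2, 0), θ = 87°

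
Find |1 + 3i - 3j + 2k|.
√23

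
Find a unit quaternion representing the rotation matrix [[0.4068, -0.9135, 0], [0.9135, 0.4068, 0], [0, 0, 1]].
0.8387 + 0.5446k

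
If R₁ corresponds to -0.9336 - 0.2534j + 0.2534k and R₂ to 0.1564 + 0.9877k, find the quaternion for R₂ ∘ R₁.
-0.3963 + 0.2503i - 0.0396j - 0.8825k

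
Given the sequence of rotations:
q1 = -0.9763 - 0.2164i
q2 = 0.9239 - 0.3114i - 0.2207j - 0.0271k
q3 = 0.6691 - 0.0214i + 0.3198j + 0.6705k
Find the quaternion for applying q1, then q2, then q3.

q2 · q1 = -0.9694 + 0.1041i + 0.2213j - 0.0213k
q3 · q2 · q1 = -0.7029 - 0.0648i - 0.0926j - 0.7023k
-0.7029 - 0.0648i - 0.0926j - 0.7023k


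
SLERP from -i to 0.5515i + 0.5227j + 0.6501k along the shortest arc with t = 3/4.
-0.7385i - 0.4225j - 0.5255k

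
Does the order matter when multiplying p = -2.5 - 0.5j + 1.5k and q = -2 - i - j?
Yes: pq = 4.5 + 4i + 2j - 3.5k ≠ 4.5 + i + 5j - 2.5k = qp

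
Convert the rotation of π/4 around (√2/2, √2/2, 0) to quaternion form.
0.9239 + 0.2706i + 0.2706j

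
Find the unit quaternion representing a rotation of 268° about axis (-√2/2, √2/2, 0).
-0.6947 - 0.5087i + 0.5087j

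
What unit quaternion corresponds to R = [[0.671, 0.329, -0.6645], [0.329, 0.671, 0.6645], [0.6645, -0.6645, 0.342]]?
0.8191 - 0.4056i - 0.4056j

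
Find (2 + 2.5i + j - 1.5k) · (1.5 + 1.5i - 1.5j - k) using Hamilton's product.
-0.75 + 3.5i - 1.25j - 9.5k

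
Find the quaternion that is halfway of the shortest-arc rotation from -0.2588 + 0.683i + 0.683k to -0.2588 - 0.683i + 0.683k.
-0.3543 + 0.9351k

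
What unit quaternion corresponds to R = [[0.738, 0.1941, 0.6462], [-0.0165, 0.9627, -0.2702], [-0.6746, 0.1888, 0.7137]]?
0.9239 + 0.1242i + 0.3574j - 0.057k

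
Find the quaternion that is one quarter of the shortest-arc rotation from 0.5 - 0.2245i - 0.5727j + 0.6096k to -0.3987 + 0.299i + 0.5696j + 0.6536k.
0.5744 - 0.2991i - 0.6967j + 0.3086k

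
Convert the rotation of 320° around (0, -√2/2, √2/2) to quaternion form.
-0.9397 - 0.2418j + 0.2418k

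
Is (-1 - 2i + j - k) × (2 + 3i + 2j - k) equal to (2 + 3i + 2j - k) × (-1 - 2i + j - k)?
No: pq = 1 - 6i - 5j - 8k ≠ 1 - 8i + 5j + 6k = qp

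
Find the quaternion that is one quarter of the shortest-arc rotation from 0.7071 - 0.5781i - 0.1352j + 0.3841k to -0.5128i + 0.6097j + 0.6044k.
0.5837 - 0.634i + 0.0748j + 0.5018k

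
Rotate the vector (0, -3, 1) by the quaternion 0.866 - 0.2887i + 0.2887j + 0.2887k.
(2.334, -1.333, 1.667)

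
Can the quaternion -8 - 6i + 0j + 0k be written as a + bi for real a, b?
Yes. The quaternion -8 - 6i has j- and k-coefficients y = z = 0, so it lies in the complex subalgebra spanned by 1 and i.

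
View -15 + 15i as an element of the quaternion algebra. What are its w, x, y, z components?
-15 + 15i + 0j + 0k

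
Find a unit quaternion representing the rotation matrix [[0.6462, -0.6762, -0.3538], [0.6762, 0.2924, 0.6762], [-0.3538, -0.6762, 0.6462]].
0.8039 - 0.4206i + 0.4206k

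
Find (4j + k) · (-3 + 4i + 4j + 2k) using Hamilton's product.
-18 + 4i - 8j - 19k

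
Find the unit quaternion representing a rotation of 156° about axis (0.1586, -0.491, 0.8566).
0.2079 + 0.1551i - 0.4803j + 0.8379k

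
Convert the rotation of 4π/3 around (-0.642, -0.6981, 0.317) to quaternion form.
-0.5 - 0.556i - 0.6046j + 0.2745k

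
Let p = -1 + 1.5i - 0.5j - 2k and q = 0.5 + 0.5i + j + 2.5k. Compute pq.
4.25 + i - 6j - 1.75k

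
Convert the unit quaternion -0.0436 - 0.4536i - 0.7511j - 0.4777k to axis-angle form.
axis = (-0.454, -0.7518, -0.4782), θ = 185°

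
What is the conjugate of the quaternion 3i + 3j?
-3i - 3j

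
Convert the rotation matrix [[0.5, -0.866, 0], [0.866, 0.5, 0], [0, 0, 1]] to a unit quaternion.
0.866 + 0.5k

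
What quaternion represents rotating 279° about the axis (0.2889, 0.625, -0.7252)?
-0.7604 + 0.1876i + 0.4059j - 0.471k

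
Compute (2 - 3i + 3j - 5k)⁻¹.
0.0426 + 0.0638i - 0.0638j + 0.1064k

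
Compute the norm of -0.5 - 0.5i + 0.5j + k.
1.323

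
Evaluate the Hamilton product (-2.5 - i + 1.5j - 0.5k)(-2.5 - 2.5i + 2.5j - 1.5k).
-0.75 + 7.75i - 10.25j + 6.25k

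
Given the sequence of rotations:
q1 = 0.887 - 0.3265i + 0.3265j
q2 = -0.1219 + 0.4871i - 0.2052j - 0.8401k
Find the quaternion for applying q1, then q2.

q2 · q1 = 0.1179 + 0.7462i + 0.0525j - 0.6531k
0.1179 + 0.7462i + 0.0525j - 0.6531k


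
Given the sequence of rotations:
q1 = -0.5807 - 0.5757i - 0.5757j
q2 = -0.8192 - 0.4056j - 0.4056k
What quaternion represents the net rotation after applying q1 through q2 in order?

q2 · q1 = 0.2422 + 0.2381i + 0.9406j + 0.002k
0.2422 + 0.2381i + 0.9406j + 0.002k


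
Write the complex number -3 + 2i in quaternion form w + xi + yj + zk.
-3 + 2i + 0j + 0k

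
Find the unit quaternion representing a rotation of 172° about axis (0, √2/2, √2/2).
0.0698 + 0.7054j + 0.7054k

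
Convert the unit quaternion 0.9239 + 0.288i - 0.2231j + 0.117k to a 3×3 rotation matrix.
[[0.8731, -0.3447, -0.3449], [0.0877, 0.8067, -0.5844], [0.4796, 0.48, 0.7346]]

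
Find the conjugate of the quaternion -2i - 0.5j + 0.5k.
2i + 0.5j - 0.5k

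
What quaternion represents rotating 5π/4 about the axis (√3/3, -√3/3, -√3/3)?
-0.3827 + 0.5334i - 0.5334j - 0.5334k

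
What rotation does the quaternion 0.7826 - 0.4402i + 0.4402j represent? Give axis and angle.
axis = (-√2/2, √2/2, 0), θ = 77°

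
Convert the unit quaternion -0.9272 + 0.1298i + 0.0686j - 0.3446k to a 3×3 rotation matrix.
[[0.7531, -0.6212, -0.2167], [0.6568, 0.7288, 0.1934], [0.0378, -0.288, 0.9569]]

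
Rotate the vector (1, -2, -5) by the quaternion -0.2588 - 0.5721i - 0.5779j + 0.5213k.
(-0.587, 5.281, 1.33)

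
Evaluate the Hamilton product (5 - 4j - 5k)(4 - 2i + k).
25 - 14i - 6j - 23k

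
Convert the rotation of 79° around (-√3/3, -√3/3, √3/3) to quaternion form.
0.7716 - 0.3672i - 0.3672j + 0.3672k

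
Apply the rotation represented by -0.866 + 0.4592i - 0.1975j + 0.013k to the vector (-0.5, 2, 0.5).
(-0.602, 1.653, -1.186)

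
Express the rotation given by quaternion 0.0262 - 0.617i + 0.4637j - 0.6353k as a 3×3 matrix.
[[-0.2372, -0.5389, 0.8083], [-0.6055, -0.5686, -0.5568], [0.7597, -0.6215, -0.1914]]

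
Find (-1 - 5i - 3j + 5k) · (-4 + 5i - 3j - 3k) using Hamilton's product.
35 + 39i + 25j + 13k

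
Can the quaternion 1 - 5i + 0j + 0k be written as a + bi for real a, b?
Yes. The quaternion 1 - 5i has j- and k-coefficients y = z = 0, so it lies in the complex subalgebra spanned by 1 and i.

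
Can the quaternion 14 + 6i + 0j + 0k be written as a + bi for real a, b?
Yes. The quaternion 14 + 6i has j- and k-coefficients y = z = 0, so it lies in the complex subalgebra spanned by 1 and i.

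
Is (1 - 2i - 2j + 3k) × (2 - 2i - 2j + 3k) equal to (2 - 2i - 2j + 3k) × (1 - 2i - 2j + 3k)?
Yes: pq = qp = -15 - 6i - 6j + 9k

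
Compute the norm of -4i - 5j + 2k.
√45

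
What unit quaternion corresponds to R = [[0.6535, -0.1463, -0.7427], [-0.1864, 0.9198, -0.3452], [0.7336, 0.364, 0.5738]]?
0.887 + 0.1999i - 0.4161j - 0.0113k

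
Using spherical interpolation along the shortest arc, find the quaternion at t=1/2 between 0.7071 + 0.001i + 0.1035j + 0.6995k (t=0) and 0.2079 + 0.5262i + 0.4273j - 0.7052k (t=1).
0.3094 - 0.3255i - 0.2007j + 0.8706k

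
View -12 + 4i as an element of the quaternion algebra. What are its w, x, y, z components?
-12 + 4i + 0j + 0k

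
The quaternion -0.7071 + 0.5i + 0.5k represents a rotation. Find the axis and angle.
axis = (√2/2, 0, √2/2), θ = 3π/2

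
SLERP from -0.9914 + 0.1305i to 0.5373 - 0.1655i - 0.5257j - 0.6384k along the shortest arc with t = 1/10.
-0.9852 + 0.1409i + 0.062j + 0.0753k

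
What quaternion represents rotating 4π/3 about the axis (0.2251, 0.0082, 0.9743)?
-0.5 + 0.1949i + 0.0071j + 0.8438k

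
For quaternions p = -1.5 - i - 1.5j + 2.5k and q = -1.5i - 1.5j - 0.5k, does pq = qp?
No: pq = -2.5 + 6.75i - 2j ≠ -2.5 - 2.25i + 6.5j + 1.5k = qp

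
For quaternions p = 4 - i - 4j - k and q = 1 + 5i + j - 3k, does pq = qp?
No: pq = 10 + 32i - 8j + 6k ≠ 10 + 6i + 8j - 32k = qp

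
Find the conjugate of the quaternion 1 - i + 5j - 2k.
1 + i - 5j + 2k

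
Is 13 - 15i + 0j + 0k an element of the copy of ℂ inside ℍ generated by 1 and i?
Yes. The quaternion 13 - 15i has j- and k-coefficients y = z = 0, so it lies in the complex subalgebra spanned by 1 and i.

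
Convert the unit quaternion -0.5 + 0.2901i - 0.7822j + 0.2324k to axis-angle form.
axis = (0.335, -0.9032, 0.2684), θ = 4π/3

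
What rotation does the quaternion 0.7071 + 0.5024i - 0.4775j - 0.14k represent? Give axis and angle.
axis = (0.7105, -0.6753, -0.198), θ = π/2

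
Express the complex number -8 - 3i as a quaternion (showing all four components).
-8 - 3i + 0j + 0k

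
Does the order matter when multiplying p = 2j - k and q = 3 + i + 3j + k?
Yes: pq = -5 + 5i + 5j - 5k ≠ -5 - 5i + 7j - k = qp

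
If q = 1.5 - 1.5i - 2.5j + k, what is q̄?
1.5 + 1.5i + 2.5j - k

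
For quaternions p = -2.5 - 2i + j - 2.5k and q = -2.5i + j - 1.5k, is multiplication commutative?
No: pq = -9.75 + 7.25i + 0.75j + 4.25k ≠ -9.75 + 5.25i - 5.75j + 3.25k = qp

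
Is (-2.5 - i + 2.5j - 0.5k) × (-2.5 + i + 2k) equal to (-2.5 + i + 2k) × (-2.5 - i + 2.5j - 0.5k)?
No: pq = 8.25 + 5i - 4.75j - 6.25k ≠ 8.25 - 5i - 7.75j - 1.25k = qp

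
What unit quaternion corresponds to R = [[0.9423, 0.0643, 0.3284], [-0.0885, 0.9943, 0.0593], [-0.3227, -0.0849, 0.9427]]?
0.9848 - 0.0366i + 0.1653j - 0.0388k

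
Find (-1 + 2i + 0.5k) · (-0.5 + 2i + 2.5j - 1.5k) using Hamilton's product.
-2.75 - 4.25i + 1.5j + 6.25k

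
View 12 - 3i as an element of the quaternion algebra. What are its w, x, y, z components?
12 - 3i + 0j + 0k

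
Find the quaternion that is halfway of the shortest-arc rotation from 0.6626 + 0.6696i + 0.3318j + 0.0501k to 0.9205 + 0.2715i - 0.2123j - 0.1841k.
0.8555 + 0.5086i + 0.0646j - 0.0724k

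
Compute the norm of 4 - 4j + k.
√33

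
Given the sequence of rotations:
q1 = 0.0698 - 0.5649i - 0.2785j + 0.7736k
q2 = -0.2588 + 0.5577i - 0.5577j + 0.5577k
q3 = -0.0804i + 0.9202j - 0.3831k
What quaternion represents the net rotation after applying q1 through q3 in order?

q2 · q1 = -0.2898 - 0.091i - 0.7133j - 0.6316k
q3 · q2 · q1 = 0.4071 - 0.8312i - 0.2826j + 0.2521k
0.4071 - 0.8312i - 0.2826j + 0.2521k


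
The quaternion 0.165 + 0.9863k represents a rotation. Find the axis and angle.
axis = (0, 0, 1), θ = 161°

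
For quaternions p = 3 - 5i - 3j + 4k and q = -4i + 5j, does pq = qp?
No: pq = -5 - 32i - j - 37k ≠ -5 + 8i + 31j + 37k = qp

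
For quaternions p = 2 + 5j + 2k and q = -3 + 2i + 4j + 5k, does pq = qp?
No: pq = -36 + 21i - 3j - 6k ≠ -36 - 13i - 11j + 14k = qp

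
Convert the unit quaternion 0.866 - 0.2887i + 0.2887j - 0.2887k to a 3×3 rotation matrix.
[[0.6666, 0.3333, 0.6667], [-0.6667, 0.6666, 0.3333], [-0.3333, -0.6667, 0.6666]]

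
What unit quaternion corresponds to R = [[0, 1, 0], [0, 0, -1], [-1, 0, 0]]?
-0.5 - 0.5i - 0.5j + 0.5k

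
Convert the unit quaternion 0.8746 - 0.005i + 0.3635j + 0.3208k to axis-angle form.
axis = (-0.0103, 0.7497, 0.6617), θ = 58°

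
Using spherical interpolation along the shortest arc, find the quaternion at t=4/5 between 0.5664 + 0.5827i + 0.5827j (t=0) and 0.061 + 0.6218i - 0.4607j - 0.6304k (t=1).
0.2187 + 0.7403i - 0.2576j - 0.5811k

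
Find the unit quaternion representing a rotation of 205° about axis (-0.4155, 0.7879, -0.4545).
-0.2164 - 0.4057i + 0.7692j - 0.4437k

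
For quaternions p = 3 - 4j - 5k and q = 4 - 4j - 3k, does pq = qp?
No: pq = -19 - 8i - 28j - 29k ≠ -19 + 8i - 28j - 29k = qp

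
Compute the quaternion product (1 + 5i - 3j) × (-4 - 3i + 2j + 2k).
17 - 29i + 4j + 3k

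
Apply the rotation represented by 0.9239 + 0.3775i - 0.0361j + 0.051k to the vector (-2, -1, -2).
(-1.806, 0.559, -2.329)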